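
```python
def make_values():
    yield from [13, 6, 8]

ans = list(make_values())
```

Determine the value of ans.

Step 1: yield from delegates to the iterable, yielding each element.
Step 2: Collected values: [13, 6, 8].
Therefore ans = [13, 6, 8].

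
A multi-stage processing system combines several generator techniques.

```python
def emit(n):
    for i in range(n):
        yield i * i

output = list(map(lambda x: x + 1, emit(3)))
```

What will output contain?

Step 1: emit(3) yields squares: [0, 1, 4].
Step 2: map adds 1 to each: [1, 2, 5].
Therefore output = [1, 2, 5].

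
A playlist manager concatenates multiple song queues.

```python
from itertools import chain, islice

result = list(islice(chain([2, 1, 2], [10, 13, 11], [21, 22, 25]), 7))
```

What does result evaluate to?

Step 1: chain([2, 1, 2], [10, 13, 11], [21, 22, 25]) = [2, 1, 2, 10, 13, 11, 21, 22, 25].
Step 2: islice takes first 7 elements: [2, 1, 2, 10, 13, 11, 21].
Therefore result = [2, 1, 2, 10, 13, 11, 21].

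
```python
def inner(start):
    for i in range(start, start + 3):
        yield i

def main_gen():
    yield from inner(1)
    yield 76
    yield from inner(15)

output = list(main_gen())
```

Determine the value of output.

Step 1: main_gen() delegates to inner(1):
  yield 1
  yield 2
  yield 3
Step 2: yield 76
Step 3: Delegates to inner(15):
  yield 15
  yield 16
  yield 17
Therefore output = [1, 2, 3, 76, 15, 16, 17].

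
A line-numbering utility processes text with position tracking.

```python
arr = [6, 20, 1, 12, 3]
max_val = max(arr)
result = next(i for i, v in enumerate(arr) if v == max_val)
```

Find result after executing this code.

Step 1: max([6, 20, 1, 12, 3]) = 20.
Step 2: Find first index where value == 20:
  Index 0: 6 != 20
  Index 1: 20 == 20, found!
Therefore result = 1.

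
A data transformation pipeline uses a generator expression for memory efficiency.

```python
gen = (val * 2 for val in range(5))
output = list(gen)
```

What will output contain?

Step 1: For each val in range(5), compute val*2:
  val=0: 0*2 = 0
  val=1: 1*2 = 2
  val=2: 2*2 = 4
  val=3: 3*2 = 6
  val=4: 4*2 = 8
Therefore output = [0, 2, 4, 6, 8].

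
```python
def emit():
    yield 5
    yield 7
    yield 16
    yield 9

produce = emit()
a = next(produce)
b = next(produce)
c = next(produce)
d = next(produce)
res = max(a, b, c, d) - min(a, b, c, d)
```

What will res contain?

Step 1: Create generator and consume all values:
  a = next(produce) = 5
  b = next(produce) = 7
  c = next(produce) = 16
  d = next(produce) = 9
Step 2: max = 16, min = 5, res = 16 - 5 = 11.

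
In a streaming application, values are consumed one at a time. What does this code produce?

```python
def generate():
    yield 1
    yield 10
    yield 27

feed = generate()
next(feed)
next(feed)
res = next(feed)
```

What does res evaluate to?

Step 1: generate() creates a generator.
Step 2: next(feed) yields 1 (consumed and discarded).
Step 3: next(feed) yields 10 (consumed and discarded).
Step 4: next(feed) yields 27, assigned to res.
Therefore res = 27.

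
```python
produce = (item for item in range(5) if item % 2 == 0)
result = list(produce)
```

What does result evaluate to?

Step 1: Filter range(5) keeping only even values:
  item=0: even, included
  item=1: odd, excluded
  item=2: even, included
  item=3: odd, excluded
  item=4: even, included
Therefore result = [0, 2, 4].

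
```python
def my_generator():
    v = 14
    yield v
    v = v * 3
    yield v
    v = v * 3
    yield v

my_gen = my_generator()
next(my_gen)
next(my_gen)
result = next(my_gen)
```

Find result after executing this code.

Step 1: Trace through generator execution:
  Yield 1: v starts at 14, yield 14
  Yield 2: v = 14 * 3 = 42, yield 42
  Yield 3: v = 42 * 3 = 126, yield 126
Step 2: First next() gets 14, second next() gets the second value, third next() yields 126.
Therefore result = 126.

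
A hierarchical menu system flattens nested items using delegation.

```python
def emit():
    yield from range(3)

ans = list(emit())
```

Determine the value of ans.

Step 1: yield from delegates to the iterable, yielding each element.
Step 2: Collected values: [0, 1, 2].
Therefore ans = [0, 1, 2].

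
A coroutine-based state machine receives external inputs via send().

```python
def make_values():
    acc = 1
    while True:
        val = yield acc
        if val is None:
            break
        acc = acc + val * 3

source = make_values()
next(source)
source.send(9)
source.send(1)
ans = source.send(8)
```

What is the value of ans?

Step 1: next() -> yield acc=1.
Step 2: send(9) -> val=9, acc = 1 + 9*3 = 28, yield 28.
Step 3: send(1) -> val=1, acc = 28 + 1*3 = 31, yield 31.
Step 4: send(8) -> val=8, acc = 31 + 8*3 = 55, yield 55.
Therefore ans = 55.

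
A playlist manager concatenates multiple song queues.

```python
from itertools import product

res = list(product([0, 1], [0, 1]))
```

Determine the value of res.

Step 1: product([0, 1], [0, 1]) gives all pairs:
  (0, 0)
  (0, 1)
  (1, 0)
  (1, 1)
Therefore res = [(0, 0), (0, 1), (1, 0), (1, 1)].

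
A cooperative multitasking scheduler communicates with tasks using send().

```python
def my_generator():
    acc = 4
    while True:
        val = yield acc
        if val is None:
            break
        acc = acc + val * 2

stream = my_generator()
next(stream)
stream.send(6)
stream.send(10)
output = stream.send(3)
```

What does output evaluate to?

Step 1: next() -> yield acc=4.
Step 2: send(6) -> val=6, acc = 4 + 6*2 = 16, yield 16.
Step 3: send(10) -> val=10, acc = 16 + 10*2 = 36, yield 36.
Step 4: send(3) -> val=3, acc = 36 + 3*2 = 42, yield 42.
Therefore output = 42.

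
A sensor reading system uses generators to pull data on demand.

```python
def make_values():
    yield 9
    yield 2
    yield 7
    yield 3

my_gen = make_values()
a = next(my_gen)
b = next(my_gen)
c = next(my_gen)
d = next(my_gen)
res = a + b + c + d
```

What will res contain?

Step 1: Create generator and consume all values:
  a = next(my_gen) = 9
  b = next(my_gen) = 2
  c = next(my_gen) = 7
  d = next(my_gen) = 3
Step 2: res = 9 + 2 + 7 + 3 = 21.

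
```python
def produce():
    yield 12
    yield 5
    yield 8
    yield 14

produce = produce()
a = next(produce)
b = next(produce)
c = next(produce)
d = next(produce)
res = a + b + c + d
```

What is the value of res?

Step 1: Create generator and consume all values:
  a = next(produce) = 12
  b = next(produce) = 5
  c = next(produce) = 8
  d = next(produce) = 14
Step 2: res = 12 + 5 + 8 + 14 = 39.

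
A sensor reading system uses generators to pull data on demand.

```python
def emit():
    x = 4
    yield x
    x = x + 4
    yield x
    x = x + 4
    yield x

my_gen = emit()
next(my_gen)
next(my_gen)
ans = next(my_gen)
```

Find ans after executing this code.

Step 1: Trace through generator execution:
  Yield 1: x starts at 4, yield 4
  Yield 2: x = 4 + 4 = 8, yield 8
  Yield 3: x = 8 + 4 = 12, yield 12
Step 2: First next() gets 4, second next() gets the second value, third next() yields 12.
Therefore ans = 12.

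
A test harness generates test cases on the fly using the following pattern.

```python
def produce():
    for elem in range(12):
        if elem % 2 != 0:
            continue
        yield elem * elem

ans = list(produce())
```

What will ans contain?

Step 1: Only yield elem**2 when elem is divisible by 2:
  elem=0: 0 % 2 == 0, yield 0**2 = 0
  elem=2: 2 % 2 == 0, yield 2**2 = 4
  elem=4: 4 % 2 == 0, yield 4**2 = 16
  elem=6: 6 % 2 == 0, yield 6**2 = 36
  elem=8: 8 % 2 == 0, yield 8**2 = 64
  elem=10: 10 % 2 == 0, yield 10**2 = 100
Therefore ans = [0, 4, 16, 36, 64, 100].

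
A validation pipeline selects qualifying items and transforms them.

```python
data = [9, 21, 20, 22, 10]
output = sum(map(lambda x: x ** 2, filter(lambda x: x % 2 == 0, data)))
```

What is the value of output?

Step 1: Filter even numbers from [9, 21, 20, 22, 10]: [20, 22, 10]
Step 2: Square each: [400, 484, 100]
Step 3: Sum = 984.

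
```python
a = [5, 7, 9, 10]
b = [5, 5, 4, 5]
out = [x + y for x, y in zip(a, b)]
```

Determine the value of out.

Step 1: Add corresponding elements:
  5 + 5 = 10
  7 + 5 = 12
  9 + 4 = 13
  10 + 5 = 15
Therefore out = [10, 12, 13, 15].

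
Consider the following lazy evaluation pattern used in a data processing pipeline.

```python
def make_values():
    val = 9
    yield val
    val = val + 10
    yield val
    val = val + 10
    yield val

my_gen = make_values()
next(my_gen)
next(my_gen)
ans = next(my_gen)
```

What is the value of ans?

Step 1: Trace through generator execution:
  Yield 1: val starts at 9, yield 9
  Yield 2: val = 9 + 10 = 19, yield 19
  Yield 3: val = 19 + 10 = 29, yield 29
Step 2: First next() gets 9, second next() gets the second value, third next() yields 29.
Therefore ans = 29.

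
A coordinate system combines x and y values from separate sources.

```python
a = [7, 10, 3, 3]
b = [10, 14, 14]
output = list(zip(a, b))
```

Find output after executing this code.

Step 1: zip stops at shortest (len(a)=4, len(b)=3):
  Index 0: (7, 10)
  Index 1: (10, 14)
  Index 2: (3, 14)
Step 2: Last element of a (3) has no pair, dropped.
Therefore output = [(7, 10), (10, 14), (3, 14)].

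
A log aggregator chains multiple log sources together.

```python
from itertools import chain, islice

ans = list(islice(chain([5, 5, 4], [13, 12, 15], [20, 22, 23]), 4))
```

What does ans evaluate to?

Step 1: chain([5, 5, 4], [13, 12, 15], [20, 22, 23]) = [5, 5, 4, 13, 12, 15, 20, 22, 23].
Step 2: islice takes first 4 elements: [5, 5, 4, 13].
Therefore ans = [5, 5, 4, 13].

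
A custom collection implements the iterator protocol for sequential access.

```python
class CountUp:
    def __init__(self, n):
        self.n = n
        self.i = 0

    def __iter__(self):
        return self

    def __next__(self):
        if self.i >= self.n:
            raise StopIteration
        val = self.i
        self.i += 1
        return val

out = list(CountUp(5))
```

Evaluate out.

Step 1: CountUp(5) creates an iterator counting 0 to 4.
Step 2: list() consumes all values: [0, 1, 2, 3, 4].
Therefore out = [0, 1, 2, 3, 4].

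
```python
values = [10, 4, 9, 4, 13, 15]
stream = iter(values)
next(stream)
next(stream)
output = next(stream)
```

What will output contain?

Step 1: Create iterator over [10, 4, 9, 4, 13, 15].
Step 2: next() consumes 10.
Step 3: next() consumes 4.
Step 4: next() returns 9.
Therefore output = 9.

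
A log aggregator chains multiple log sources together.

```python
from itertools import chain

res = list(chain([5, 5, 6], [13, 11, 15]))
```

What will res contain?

Step 1: chain() concatenates iterables: [5, 5, 6] + [13, 11, 15].
Therefore res = [5, 5, 6, 13, 11, 15].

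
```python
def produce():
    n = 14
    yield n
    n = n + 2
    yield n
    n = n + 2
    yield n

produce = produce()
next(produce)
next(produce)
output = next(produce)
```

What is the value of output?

Step 1: Trace through generator execution:
  Yield 1: n starts at 14, yield 14
  Yield 2: n = 14 + 2 = 16, yield 16
  Yield 3: n = 16 + 2 = 18, yield 18
Step 2: First next() gets 14, second next() gets the second value, third next() yields 18.
Therefore output = 18.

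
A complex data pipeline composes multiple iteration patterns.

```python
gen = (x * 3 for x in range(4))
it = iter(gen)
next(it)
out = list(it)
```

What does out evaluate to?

Step 1: Generator produces [0, 3, 6, 9].
Step 2: next(it) consumes first element (0).
Step 3: list(it) collects remaining: [3, 6, 9].
Therefore out = [3, 6, 9].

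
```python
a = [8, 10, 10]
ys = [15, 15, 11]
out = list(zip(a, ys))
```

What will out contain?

Step 1: zip pairs elements at same index:
  Index 0: (8, 15)
  Index 1: (10, 15)
  Index 2: (10, 11)
Therefore out = [(8, 15), (10, 15), (10, 11)].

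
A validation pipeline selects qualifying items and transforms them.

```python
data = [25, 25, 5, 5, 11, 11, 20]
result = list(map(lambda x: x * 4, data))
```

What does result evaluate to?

Step 1: Apply lambda x: x * 4 to each element:
  25 -> 100
  25 -> 100
  5 -> 20
  5 -> 20
  11 -> 44
  11 -> 44
  20 -> 80
Therefore result = [100, 100, 20, 20, 44, 44, 80].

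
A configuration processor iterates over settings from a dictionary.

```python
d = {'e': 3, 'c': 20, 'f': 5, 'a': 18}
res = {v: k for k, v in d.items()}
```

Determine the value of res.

Step 1: Invert dict (swap keys and values):
  'e': 3 -> 3: 'e'
  'c': 20 -> 20: 'c'
  'f': 5 -> 5: 'f'
  'a': 18 -> 18: 'a'
Therefore res = {3: 'e', 20: 'c', 5: 'f', 18: 'a'}.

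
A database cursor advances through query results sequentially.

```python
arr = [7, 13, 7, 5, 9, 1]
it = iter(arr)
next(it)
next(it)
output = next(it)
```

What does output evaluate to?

Step 1: Create iterator over [7, 13, 7, 5, 9, 1].
Step 2: next() consumes 7.
Step 3: next() consumes 13.
Step 4: next() returns 7.
Therefore output = 7.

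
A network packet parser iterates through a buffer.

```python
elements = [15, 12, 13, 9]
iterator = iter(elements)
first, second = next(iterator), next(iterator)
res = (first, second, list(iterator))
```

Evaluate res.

Step 1: Create iterator over [15, 12, 13, 9].
Step 2: first = 15, second = 12.
Step 3: Remaining elements: [13, 9].
Therefore res = (15, 12, [13, 9]).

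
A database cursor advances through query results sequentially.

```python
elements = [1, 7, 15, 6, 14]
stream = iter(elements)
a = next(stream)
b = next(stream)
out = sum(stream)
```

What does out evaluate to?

Step 1: Create iterator over [1, 7, 15, 6, 14].
Step 2: a = next() = 1, b = next() = 7.
Step 3: sum() of remaining [15, 6, 14] = 35.
Therefore out = 35.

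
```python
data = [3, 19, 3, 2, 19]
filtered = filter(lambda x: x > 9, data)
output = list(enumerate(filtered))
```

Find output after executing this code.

Step 1: Filter [3, 19, 3, 2, 19] for > 9: [19, 19].
Step 2: enumerate re-indexes from 0: [(0, 19), (1, 19)].
Therefore output = [(0, 19), (1, 19)].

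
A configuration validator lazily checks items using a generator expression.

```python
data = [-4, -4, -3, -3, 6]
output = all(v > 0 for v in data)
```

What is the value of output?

Step 1: Check v > 0 for each element in [-4, -4, -3, -3, 6]:
  -4 > 0: False
  -4 > 0: False
  -3 > 0: False
  -3 > 0: False
  6 > 0: True
Step 2: all() returns False.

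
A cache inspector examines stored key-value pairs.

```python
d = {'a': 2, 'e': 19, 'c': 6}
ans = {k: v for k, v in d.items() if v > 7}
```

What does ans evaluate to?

Step 1: Filter items where value > 7:
  'a': 2 <= 7: removed
  'e': 19 > 7: kept
  'c': 6 <= 7: removed
Therefore ans = {'e': 19}.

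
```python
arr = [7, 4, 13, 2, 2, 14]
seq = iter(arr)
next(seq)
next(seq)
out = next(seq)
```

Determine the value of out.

Step 1: Create iterator over [7, 4, 13, 2, 2, 14].
Step 2: next() consumes 7.
Step 3: next() consumes 4.
Step 4: next() returns 13.
Therefore out = 13.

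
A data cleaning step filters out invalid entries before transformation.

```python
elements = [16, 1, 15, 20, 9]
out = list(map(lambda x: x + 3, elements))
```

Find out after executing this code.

Step 1: Apply lambda x: x + 3 to each element:
  16 -> 19
  1 -> 4
  15 -> 18
  20 -> 23
  9 -> 12
Therefore out = [19, 4, 18, 23, 12].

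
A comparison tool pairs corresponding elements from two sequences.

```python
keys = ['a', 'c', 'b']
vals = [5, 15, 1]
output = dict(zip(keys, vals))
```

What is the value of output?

Step 1: zip pairs keys with values:
  'a' -> 5
  'c' -> 15
  'b' -> 1
Therefore output = {'a': 5, 'c': 15, 'b': 1}.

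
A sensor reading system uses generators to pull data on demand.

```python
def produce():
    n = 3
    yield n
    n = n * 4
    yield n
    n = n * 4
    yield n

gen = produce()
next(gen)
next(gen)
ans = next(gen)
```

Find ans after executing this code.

Step 1: Trace through generator execution:
  Yield 1: n starts at 3, yield 3
  Yield 2: n = 3 * 4 = 12, yield 12
  Yield 3: n = 12 * 4 = 48, yield 48
Step 2: First next() gets 3, second next() gets the second value, third next() yields 48.
Therefore ans = 48.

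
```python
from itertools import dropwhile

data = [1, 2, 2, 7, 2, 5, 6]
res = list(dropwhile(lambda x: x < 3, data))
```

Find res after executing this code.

Step 1: dropwhile drops elements while < 3:
  1 < 3: dropped
  2 < 3: dropped
  2 < 3: dropped
  7: kept (dropping stopped)
Step 2: Remaining elements kept regardless of condition.
Therefore res = [7, 2, 5, 6].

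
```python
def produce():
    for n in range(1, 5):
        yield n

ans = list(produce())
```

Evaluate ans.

Step 1: The generator yields each value from range(1, 5).
Step 2: list() consumes all yields: [1, 2, 3, 4].
Therefore ans = [1, 2, 3, 4].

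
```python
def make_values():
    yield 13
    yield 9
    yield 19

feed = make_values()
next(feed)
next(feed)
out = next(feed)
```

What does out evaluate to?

Step 1: make_values() creates a generator.
Step 2: next(feed) yields 13 (consumed and discarded).
Step 3: next(feed) yields 9 (consumed and discarded).
Step 4: next(feed) yields 19, assigned to out.
Therefore out = 19.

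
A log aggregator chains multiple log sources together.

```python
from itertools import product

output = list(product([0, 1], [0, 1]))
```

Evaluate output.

Step 1: product([0, 1], [0, 1]) gives all pairs:
  (0, 0)
  (0, 1)
  (1, 0)
  (1, 1)
Therefore output = [(0, 0), (0, 1), (1, 0), (1, 1)].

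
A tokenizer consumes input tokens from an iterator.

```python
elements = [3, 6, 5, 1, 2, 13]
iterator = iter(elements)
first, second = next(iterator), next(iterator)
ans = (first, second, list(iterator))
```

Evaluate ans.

Step 1: Create iterator over [3, 6, 5, 1, 2, 13].
Step 2: first = 3, second = 6.
Step 3: Remaining elements: [5, 1, 2, 13].
Therefore ans = (3, 6, [5, 1, 2, 13]).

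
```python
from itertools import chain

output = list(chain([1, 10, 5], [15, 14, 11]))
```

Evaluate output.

Step 1: chain() concatenates iterables: [1, 10, 5] + [15, 14, 11].
Therefore output = [1, 10, 5, 15, 14, 11].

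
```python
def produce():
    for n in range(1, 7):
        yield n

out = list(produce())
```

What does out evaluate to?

Step 1: The generator yields each value from range(1, 7).
Step 2: list() consumes all yields: [1, 2, 3, 4, 5, 6].
Therefore out = [1, 2, 3, 4, 5, 6].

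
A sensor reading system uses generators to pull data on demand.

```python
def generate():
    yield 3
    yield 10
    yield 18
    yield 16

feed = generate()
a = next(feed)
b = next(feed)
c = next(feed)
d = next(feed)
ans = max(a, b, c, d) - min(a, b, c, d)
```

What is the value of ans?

Step 1: Create generator and consume all values:
  a = next(feed) = 3
  b = next(feed) = 10
  c = next(feed) = 18
  d = next(feed) = 16
Step 2: max = 18, min = 3, ans = 18 - 3 = 15.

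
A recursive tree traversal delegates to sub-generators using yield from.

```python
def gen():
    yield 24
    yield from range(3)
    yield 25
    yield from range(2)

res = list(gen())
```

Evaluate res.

Step 1: Trace yields in order:
  yield 24
  yield 0
  yield 1
  yield 2
  yield 25
  yield 0
  yield 1
Therefore res = [24, 0, 1, 2, 25, 0, 1].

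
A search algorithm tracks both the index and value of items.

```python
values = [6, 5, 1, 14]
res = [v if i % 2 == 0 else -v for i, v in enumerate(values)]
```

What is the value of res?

Step 1: For each (i, v), keep v if i is even, negate if odd:
  i=0 (even): keep 6
  i=1 (odd): negate to -5
  i=2 (even): keep 1
  i=3 (odd): negate to -14
Therefore res = [6, -5, 1, -14].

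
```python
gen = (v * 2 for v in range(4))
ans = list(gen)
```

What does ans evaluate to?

Step 1: For each v in range(4), compute v*2:
  v=0: 0*2 = 0
  v=1: 1*2 = 2
  v=2: 2*2 = 4
  v=3: 3*2 = 6
Therefore ans = [0, 2, 4, 6].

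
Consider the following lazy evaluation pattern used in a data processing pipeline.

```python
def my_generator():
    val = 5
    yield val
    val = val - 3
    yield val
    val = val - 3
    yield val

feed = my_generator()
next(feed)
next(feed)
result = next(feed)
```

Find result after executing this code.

Step 1: Trace through generator execution:
  Yield 1: val starts at 5, yield 5
  Yield 2: val = 5 - 3 = 2, yield 2
  Yield 3: val = 2 - 3 = -1, yield -1
Step 2: First next() gets 5, second next() gets the second value, third next() yields -1.
Therefore result = -1.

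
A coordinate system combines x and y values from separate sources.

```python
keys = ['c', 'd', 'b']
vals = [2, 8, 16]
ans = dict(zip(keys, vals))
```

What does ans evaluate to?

Step 1: zip pairs keys with values:
  'c' -> 2
  'd' -> 8
  'b' -> 16
Therefore ans = {'c': 2, 'd': 8, 'b': 16}.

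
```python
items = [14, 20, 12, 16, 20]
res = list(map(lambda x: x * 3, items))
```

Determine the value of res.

Step 1: Apply lambda x: x * 3 to each element:
  14 -> 42
  20 -> 60
  12 -> 36
  16 -> 48
  20 -> 60
Therefore res = [42, 60, 36, 48, 60].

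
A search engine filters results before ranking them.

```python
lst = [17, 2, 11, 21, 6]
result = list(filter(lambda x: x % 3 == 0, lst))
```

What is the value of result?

Step 1: Filter elements divisible by 3:
  17 % 3 = 2: removed
  2 % 3 = 2: removed
  11 % 3 = 2: removed
  21 % 3 = 0: kept
  6 % 3 = 0: kept
Therefore result = [21, 6].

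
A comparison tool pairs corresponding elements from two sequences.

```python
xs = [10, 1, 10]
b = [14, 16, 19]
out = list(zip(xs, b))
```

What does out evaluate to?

Step 1: zip pairs elements at same index:
  Index 0: (10, 14)
  Index 1: (1, 16)
  Index 2: (10, 19)
Therefore out = [(10, 14), (1, 16), (10, 19)].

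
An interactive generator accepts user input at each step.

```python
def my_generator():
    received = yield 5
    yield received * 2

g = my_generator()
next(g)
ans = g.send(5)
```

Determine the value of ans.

Step 1: next(g) advances to first yield, producing 5.
Step 2: send(5) resumes, received = 5.
Step 3: yield received * 2 = 5 * 2 = 10.
Therefore ans = 10.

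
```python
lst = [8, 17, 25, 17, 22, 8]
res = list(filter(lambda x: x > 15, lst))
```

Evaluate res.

Step 1: Filter elements > 15:
  8: removed
  17: kept
  25: kept
  17: kept
  22: kept
  8: removed
Therefore res = [17, 25, 17, 22].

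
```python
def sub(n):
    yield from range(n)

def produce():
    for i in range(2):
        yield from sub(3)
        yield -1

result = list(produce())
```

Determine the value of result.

Step 1: For each i in range(2):
  i=0: yield from sub(3) -> [0, 1, 2], then yield -1
  i=1: yield from sub(3) -> [0, 1, 2], then yield -1
Therefore result = [0, 1, 2, -1, 0, 1, 2, -1].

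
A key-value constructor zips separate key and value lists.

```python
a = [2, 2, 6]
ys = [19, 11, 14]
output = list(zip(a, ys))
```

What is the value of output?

Step 1: zip pairs elements at same index:
  Index 0: (2, 19)
  Index 1: (2, 11)
  Index 2: (6, 14)
Therefore output = [(2, 19), (2, 11), (6, 14)].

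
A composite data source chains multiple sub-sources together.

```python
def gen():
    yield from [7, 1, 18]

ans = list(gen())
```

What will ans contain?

Step 1: yield from delegates to the iterable, yielding each element.
Step 2: Collected values: [7, 1, 18].
Therefore ans = [7, 1, 18].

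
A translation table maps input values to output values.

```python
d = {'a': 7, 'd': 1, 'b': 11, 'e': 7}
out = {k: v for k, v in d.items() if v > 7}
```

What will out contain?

Step 1: Filter items where value > 7:
  'a': 7 <= 7: removed
  'd': 1 <= 7: removed
  'b': 11 > 7: kept
  'e': 7 <= 7: removed
Therefore out = {'b': 11}.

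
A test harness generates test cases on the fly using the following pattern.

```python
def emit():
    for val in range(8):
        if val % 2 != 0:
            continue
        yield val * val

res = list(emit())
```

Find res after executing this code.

Step 1: Only yield val**2 when val is divisible by 2:
  val=0: 0 % 2 == 0, yield 0**2 = 0
  val=2: 2 % 2 == 0, yield 2**2 = 4
  val=4: 4 % 2 == 0, yield 4**2 = 16
  val=6: 6 % 2 == 0, yield 6**2 = 36
Therefore res = [0, 4, 16, 36].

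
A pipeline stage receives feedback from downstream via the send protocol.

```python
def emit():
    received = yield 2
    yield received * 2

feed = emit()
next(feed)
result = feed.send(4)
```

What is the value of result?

Step 1: next(feed) advances to first yield, producing 2.
Step 2: send(4) resumes, received = 4.
Step 3: yield received * 2 = 4 * 2 = 8.
Therefore result = 8.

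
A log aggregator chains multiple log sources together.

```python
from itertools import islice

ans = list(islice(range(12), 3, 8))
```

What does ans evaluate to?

Step 1: islice(range(12), 3, 8) takes elements at indices [3, 8).
Step 2: Elements: [3, 4, 5, 6, 7].
Therefore ans = [3, 4, 5, 6, 7].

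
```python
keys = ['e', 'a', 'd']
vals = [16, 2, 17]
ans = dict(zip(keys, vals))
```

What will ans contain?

Step 1: zip pairs keys with values:
  'e' -> 16
  'a' -> 2
  'd' -> 17
Therefore ans = {'e': 16, 'a': 2, 'd': 17}.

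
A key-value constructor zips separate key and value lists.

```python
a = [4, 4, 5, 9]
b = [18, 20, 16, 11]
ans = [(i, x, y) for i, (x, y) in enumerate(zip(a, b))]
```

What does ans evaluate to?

Step 1: enumerate(zip(a, b)) gives index with paired elements:
  i=0: (4, 18)
  i=1: (4, 20)
  i=2: (5, 16)
  i=3: (9, 11)
Therefore ans = [(0, 4, 18), (1, 4, 20), (2, 5, 16), (3, 9, 11)].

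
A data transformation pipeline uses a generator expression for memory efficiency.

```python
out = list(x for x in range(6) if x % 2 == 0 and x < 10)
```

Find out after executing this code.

Step 1: Filter range(6) where x % 2 == 0 and x < 10:
  x=0: both conditions met, included
  x=1: excluded (1 % 2 != 0)
  x=2: both conditions met, included
  x=3: excluded (3 % 2 != 0)
  x=4: both conditions met, included
  x=5: excluded (5 % 2 != 0)
Therefore out = [0, 2, 4].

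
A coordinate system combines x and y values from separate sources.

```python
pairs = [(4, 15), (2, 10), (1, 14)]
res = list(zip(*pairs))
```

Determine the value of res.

Step 1: zip(*pairs) transposes: unzips [(4, 15), (2, 10), (1, 14)] into separate sequences.
Step 2: First elements: (4, 2, 1), second elements: (15, 10, 14).
Therefore res = [(4, 2, 1), (15, 10, 14)].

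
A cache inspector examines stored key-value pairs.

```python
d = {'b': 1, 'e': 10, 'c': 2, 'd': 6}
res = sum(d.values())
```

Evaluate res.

Step 1: d.values() = [1, 10, 2, 6].
Step 2: sum = 19.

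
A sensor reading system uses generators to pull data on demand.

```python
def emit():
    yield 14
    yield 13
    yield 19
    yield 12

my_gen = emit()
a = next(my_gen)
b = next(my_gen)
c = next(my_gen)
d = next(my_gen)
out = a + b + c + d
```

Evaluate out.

Step 1: Create generator and consume all values:
  a = next(my_gen) = 14
  b = next(my_gen) = 13
  c = next(my_gen) = 19
  d = next(my_gen) = 12
Step 2: out = 14 + 13 + 19 + 12 = 58.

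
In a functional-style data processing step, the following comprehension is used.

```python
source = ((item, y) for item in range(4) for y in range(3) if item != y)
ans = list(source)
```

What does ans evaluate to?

Step 1: Nested generator over range(4) x range(3) where item != y:
  (0, 0): excluded (item == y)
  (0, 1): included
  (0, 2): included
  (1, 0): included
  (1, 1): excluded (item == y)
  (1, 2): included
  (2, 0): included
  (2, 1): included
  (2, 2): excluded (item == y)
  (3, 0): included
  (3, 1): included
  (3, 2): included
Therefore ans = [(0, 1), (0, 2), (1, 0), (1, 2), (2, 0), (2, 1), (3, 0), (3, 1), (3, 2)].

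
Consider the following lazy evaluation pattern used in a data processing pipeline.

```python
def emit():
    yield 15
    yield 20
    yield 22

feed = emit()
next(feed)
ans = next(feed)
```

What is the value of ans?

Step 1: emit() creates a generator.
Step 2: next(feed) yields 15 (consumed and discarded).
Step 3: next(feed) yields 20, assigned to ans.
Therefore ans = 20.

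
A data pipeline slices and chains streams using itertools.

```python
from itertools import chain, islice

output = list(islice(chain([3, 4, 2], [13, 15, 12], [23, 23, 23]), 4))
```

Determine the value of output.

Step 1: chain([3, 4, 2], [13, 15, 12], [23, 23, 23]) = [3, 4, 2, 13, 15, 12, 23, 23, 23].
Step 2: islice takes first 4 elements: [3, 4, 2, 13].
Therefore output = [3, 4, 2, 13].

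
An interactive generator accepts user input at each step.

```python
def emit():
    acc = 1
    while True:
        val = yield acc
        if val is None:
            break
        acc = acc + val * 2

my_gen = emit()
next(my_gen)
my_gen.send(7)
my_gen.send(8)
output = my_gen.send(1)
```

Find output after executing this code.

Step 1: next() -> yield acc=1.
Step 2: send(7) -> val=7, acc = 1 + 7*2 = 15, yield 15.
Step 3: send(8) -> val=8, acc = 15 + 8*2 = 31, yield 31.
Step 4: send(1) -> val=1, acc = 31 + 1*2 = 33, yield 33.
Therefore output = 33.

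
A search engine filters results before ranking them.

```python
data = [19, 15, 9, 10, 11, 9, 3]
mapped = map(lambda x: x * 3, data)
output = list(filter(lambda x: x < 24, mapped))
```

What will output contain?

Step 1: Map x * 3:
  19 -> 57
  15 -> 45
  9 -> 27
  10 -> 30
  11 -> 33
  9 -> 27
  3 -> 9
Step 2: Filter for < 24:
  57: removed
  45: removed
  27: removed
  30: removed
  33: removed
  27: removed
  9: kept
Therefore output = [9].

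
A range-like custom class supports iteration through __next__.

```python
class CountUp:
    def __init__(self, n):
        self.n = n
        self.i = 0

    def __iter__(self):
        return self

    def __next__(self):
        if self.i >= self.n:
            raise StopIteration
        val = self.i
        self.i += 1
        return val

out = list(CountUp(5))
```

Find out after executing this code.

Step 1: CountUp(5) creates an iterator counting 0 to 4.
Step 2: list() consumes all values: [0, 1, 2, 3, 4].
Therefore out = [0, 1, 2, 3, 4].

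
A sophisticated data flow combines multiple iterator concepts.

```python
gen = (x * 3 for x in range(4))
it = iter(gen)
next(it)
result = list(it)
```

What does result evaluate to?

Step 1: Generator produces [0, 3, 6, 9].
Step 2: next(it) consumes first element (0).
Step 3: list(it) collects remaining: [3, 6, 9].
Therefore result = [3, 6, 9].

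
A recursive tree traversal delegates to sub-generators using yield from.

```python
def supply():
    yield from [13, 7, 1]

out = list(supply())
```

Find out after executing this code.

Step 1: yield from delegates to the iterable, yielding each element.
Step 2: Collected values: [13, 7, 1].
Therefore out = [13, 7, 1].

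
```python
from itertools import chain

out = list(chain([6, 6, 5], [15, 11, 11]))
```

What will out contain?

Step 1: chain() concatenates iterables: [6, 6, 5] + [15, 11, 11].
Therefore out = [6, 6, 5, 15, 11, 11].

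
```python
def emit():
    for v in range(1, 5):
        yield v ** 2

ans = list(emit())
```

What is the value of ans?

Step 1: For each v in range(1, 5), yield v**2:
  v=1: yield 1**2 = 1
  v=2: yield 2**2 = 4
  v=3: yield 3**2 = 9
  v=4: yield 4**2 = 16
Therefore ans = [1, 4, 9, 16].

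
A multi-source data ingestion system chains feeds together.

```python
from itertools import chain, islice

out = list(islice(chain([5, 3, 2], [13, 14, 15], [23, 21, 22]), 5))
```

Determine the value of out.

Step 1: chain([5, 3, 2], [13, 14, 15], [23, 21, 22]) = [5, 3, 2, 13, 14, 15, 23, 21, 22].
Step 2: islice takes first 5 elements: [5, 3, 2, 13, 14].
Therefore out = [5, 3, 2, 13, 14].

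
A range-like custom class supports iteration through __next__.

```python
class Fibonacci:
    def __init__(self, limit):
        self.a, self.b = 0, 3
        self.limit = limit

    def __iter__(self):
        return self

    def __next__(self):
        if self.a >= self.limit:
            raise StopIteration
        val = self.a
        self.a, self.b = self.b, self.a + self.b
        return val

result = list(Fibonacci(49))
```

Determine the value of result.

Step 1: Fibonacci-like sequence (a=0, b=3) until >= 49:
  Yield 0, then a,b = 3,3
  Yield 3, then a,b = 3,6
  Yield 3, then a,b = 6,9
  Yield 6, then a,b = 9,15
  Yield 9, then a,b = 15,24
  Yield 15, then a,b = 24,39
  Yield 24, then a,b = 39,63
  Yield 39, then a,b = 63,102
Step 2: 63 >= 49, stop.
Therefore result = [0, 3, 3, 6, 9, 15, 24, 39].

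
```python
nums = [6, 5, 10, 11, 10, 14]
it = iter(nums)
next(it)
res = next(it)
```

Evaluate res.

Step 1: Create iterator over [6, 5, 10, 11, 10, 14].
Step 2: next() consumes 6.
Step 3: next() returns 5.
Therefore res = 5.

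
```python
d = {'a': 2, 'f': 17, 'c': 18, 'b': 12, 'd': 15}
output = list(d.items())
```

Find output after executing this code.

Step 1: d.items() returns (key, value) pairs in insertion order.
Therefore output = [('a', 2), ('f', 17), ('c', 18), ('b', 12), ('d', 15)].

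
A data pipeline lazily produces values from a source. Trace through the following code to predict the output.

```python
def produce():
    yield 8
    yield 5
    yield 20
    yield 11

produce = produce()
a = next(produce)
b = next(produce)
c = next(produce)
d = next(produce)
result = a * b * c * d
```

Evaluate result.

Step 1: Create generator and consume all values:
  a = next(produce) = 8
  b = next(produce) = 5
  c = next(produce) = 20
  d = next(produce) = 11
Step 2: result = 8 * 5 * 20 * 11 = 8800.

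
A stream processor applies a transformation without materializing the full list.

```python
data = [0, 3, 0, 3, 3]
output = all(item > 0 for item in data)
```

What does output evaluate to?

Step 1: Check item > 0 for each element in [0, 3, 0, 3, 3]:
  0 > 0: False
  3 > 0: True
  0 > 0: False
  3 > 0: True
  3 > 0: True
Step 2: all() returns False.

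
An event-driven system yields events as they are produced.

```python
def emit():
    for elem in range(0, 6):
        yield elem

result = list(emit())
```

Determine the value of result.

Step 1: The generator yields each value from range(0, 6).
Step 2: list() consumes all yields: [0, 1, 2, 3, 4, 5].
Therefore result = [0, 1, 2, 3, 4, 5].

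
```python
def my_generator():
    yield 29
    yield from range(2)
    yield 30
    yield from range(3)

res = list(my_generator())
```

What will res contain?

Step 1: Trace yields in order:
  yield 29
  yield 0
  yield 1
  yield 30
  yield 0
  yield 1
  yield 2
Therefore res = [29, 0, 1, 30, 0, 1, 2].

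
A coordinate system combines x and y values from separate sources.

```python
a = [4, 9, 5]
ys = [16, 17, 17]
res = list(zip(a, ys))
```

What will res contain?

Step 1: zip pairs elements at same index:
  Index 0: (4, 16)
  Index 1: (9, 17)
  Index 2: (5, 17)
Therefore res = [(4, 16), (9, 17), (5, 17)].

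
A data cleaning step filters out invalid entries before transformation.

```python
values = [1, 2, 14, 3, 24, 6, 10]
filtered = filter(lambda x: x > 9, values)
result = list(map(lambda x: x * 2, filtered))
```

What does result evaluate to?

Step 1: Filter values for elements > 9:
  1: removed
  2: removed
  14: kept
  3: removed
  24: kept
  6: removed
  10: kept
Step 2: Map x * 2 on filtered [14, 24, 10]:
  14 -> 28
  24 -> 48
  10 -> 20
Therefore result = [28, 48, 20].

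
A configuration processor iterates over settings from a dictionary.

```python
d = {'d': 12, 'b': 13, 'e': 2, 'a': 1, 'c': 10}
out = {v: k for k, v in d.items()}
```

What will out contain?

Step 1: Invert dict (swap keys and values):
  'd': 12 -> 12: 'd'
  'b': 13 -> 13: 'b'
  'e': 2 -> 2: 'e'
  'a': 1 -> 1: 'a'
  'c': 10 -> 10: 'c'
Therefore out = {12: 'd', 13: 'b', 2: 'e', 1: 'a', 10: 'c'}.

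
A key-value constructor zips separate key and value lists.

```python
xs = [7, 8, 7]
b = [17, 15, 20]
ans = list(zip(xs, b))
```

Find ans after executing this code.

Step 1: zip pairs elements at same index:
  Index 0: (7, 17)
  Index 1: (8, 15)
  Index 2: (7, 20)
Therefore ans = [(7, 17), (8, 15), (7, 20)].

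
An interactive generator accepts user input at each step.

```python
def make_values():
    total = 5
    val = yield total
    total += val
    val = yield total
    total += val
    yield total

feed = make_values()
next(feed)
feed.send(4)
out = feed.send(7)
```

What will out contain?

Step 1: next() -> yield total=5.
Step 2: send(4) -> val=4, total = 5+4 = 9, yield 9.
Step 3: send(7) -> val=7, total = 9+7 = 16, yield 16.
Therefore out = 16.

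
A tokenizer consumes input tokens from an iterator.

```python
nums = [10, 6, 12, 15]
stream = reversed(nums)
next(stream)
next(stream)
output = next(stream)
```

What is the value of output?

Step 1: reversed([10, 6, 12, 15]) gives iterator: [15, 12, 6, 10].
Step 2: First next() = 15, second next() = 12.
Step 3: Third next() = 6.
Therefore output = 6.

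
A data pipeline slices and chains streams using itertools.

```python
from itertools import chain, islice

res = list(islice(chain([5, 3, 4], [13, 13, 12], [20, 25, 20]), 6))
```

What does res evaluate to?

Step 1: chain([5, 3, 4], [13, 13, 12], [20, 25, 20]) = [5, 3, 4, 13, 13, 12, 20, 25, 20].
Step 2: islice takes first 6 elements: [5, 3, 4, 13, 13, 12].
Therefore res = [5, 3, 4, 13, 13, 12].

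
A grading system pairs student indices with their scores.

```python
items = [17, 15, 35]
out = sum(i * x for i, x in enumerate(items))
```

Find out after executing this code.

Step 1: Compute i * x for each (i, x) in enumerate([17, 15, 35]):
  i=0, x=17: 0*17 = 0
  i=1, x=15: 1*15 = 15
  i=2, x=35: 2*35 = 70
Step 2: sum = 0 + 15 + 70 = 85.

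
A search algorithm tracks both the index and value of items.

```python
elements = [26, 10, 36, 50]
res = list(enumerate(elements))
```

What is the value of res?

Step 1: enumerate pairs each element with its index:
  (0, 26)
  (1, 10)
  (2, 36)
  (3, 50)
Therefore res = [(0, 26), (1, 10), (2, 36), (3, 50)].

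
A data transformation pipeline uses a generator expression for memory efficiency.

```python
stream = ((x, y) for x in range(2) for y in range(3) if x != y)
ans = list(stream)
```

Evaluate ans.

Step 1: Nested generator over range(2) x range(3) where x != y:
  (0, 0): excluded (x == y)
  (0, 1): included
  (0, 2): included
  (1, 0): included
  (1, 1): excluded (x == y)
  (1, 2): included
Therefore ans = [(0, 1), (0, 2), (1, 0), (1, 2)].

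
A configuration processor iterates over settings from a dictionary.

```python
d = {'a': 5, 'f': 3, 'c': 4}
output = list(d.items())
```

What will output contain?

Step 1: d.items() returns (key, value) pairs in insertion order.
Therefore output = [('a', 5), ('f', 3), ('c', 4)].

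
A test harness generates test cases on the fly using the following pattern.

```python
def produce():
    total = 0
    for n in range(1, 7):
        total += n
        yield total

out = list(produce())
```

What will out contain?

Step 1: Generator accumulates running sum:
  n=1: total = 1, yield 1
  n=2: total = 3, yield 3
  n=3: total = 6, yield 6
  n=4: total = 10, yield 10
  n=5: total = 15, yield 15
  n=6: total = 21, yield 21
Therefore out = [1, 3, 6, 10, 15, 21].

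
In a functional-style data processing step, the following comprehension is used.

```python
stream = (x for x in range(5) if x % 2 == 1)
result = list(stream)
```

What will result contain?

Step 1: Filter range(5) keeping only odd values:
  x=0: even, excluded
  x=1: odd, included
  x=2: even, excluded
  x=3: odd, included
  x=4: even, excluded
Therefore result = [1, 3].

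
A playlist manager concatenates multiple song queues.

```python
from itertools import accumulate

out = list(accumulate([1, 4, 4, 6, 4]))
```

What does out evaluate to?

Step 1: accumulate computes running sums:
  + 1 = 1
  + 4 = 5
  + 4 = 9
  + 6 = 15
  + 4 = 19
Therefore out = [1, 5, 9, 15, 19].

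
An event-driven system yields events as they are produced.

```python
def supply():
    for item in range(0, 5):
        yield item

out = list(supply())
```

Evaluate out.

Step 1: The generator yields each value from range(0, 5).
Step 2: list() consumes all yields: [0, 1, 2, 3, 4].
Therefore out = [0, 1, 2, 3, 4].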